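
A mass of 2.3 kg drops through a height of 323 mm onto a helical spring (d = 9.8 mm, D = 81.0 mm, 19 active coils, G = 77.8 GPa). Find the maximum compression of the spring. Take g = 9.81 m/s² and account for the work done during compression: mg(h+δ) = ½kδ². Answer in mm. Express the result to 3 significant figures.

43.1 mm

k = Gd⁴/(8D³N_a) = (77.8×10³)(9.8⁴)/(8·81.0³·19) = 8.8835 N/mm
W = mg = 2.3 × 9.81 = 22.563 N
½kδ² − Wδ − Wh = 0 → δ = (W + √(W² + 2kWh))/k
δ = (22.563 + √(509.09 + 129484))/8.8835 = (22.563 + 360.54)/8.8835 = 43.126 mm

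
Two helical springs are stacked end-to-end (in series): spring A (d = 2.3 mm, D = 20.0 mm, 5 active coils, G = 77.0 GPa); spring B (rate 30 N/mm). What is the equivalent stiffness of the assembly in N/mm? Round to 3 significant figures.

k_A = Gd⁴/(8D³N_a) = (77.0×10³)(2.3⁴)/(8·20.0³·5) = 6.7337 N/mm
Series: 1/k_eq = 1/6.7337 + 1/30 = 0.18184; k_eq = 5.4993 N/mm

5.50 N/mm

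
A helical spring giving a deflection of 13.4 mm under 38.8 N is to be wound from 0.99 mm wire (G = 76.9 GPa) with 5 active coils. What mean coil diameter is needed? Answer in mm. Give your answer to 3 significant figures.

8.61 mm

Required rate k = F/δ = 38.8/13.4 = 2.8955 N/mm
D = (Gd⁴/(8N_a·k))^(1/3) = (76.9×10³·0.99⁴/(8·5·2.8955))^(1/3)
  = (637.794)^(1/3) = 8.6078 mm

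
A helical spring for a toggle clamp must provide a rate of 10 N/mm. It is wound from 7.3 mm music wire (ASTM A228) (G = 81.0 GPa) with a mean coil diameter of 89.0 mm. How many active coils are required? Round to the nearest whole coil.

N_a = Gd⁴/(8D³k) = (81.0×10³ × 7.3⁴)/(8 × 89.0³ × 10)
    = 2.30026e+08 / 5.63975e+07 = 4.079 → 4 coils

4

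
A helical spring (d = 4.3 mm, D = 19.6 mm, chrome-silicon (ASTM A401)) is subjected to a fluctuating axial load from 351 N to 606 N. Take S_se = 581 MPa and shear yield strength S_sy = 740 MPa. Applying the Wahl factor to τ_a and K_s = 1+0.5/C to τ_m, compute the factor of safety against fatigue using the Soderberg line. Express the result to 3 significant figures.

1.57

C = D/d = 19.6/4.3 = 4.5581; K_W = (4C−1)/(4C−4)+0.615/C = 1.3457; K_s = 1+0.5/C = 1.1097
F_a = (F_max−F_min)/2 = 127.5 N; F_m = (F_max+F_min)/2 = 478.5 N
τ_a = K_W·8F_aD/(πd³) = 1.3457 × 80.039 = 107.71 MPa
τ_m = K_s·8F_mD/(πd³) = 1.1097 × 300.38 = 333.33 MPa
Soderberg: 1/n_f = τ_a/S_se + τ_m/S_sy = 107.71/581 + 333.33/740 = 0.18539 + 0.45045 = 0.63583
n_f = 1/0.63583 = 1.573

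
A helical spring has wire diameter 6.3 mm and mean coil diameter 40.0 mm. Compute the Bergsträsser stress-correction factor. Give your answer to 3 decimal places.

1.223

C = D/d = 40.0/6.3 = 6.3492
K_B = (4C+2)/(4C−3) = 27.397/22.397 = 1.2232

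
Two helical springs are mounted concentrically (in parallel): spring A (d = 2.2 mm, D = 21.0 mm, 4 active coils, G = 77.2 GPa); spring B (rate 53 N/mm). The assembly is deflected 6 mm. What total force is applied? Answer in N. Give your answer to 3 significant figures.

k_A = Gd⁴/(8D³N_a) = (77.2×10³)(2.2⁴)/(8·21.0³·4) = 6.1024 N/mm
Parallel: k_eq = 6.1024 + 53 = 59.102 N/mm
F = k_eq·δ = 59.102·6 = 354.61 N

355 N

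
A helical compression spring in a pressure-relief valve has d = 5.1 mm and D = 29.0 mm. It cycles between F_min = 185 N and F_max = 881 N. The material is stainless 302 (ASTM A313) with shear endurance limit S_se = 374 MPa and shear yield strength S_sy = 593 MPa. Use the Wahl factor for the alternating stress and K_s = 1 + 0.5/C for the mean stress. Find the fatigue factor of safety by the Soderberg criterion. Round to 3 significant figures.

C = D/d = 29.0/5.1 = 5.6863; K_W = (4C−1)/(4C−4)+0.615/C = 1.2682; K_s = 1+0.5/C = 1.0879
F_a = (F_max−F_min)/2 = 348 N; F_m = (F_max+F_min)/2 = 533 N
τ_a = K_W·8F_aD/(πd³) = 1.2682 × 193.73 = 245.69 MPa
τ_m = K_s·8F_mD/(πd³) = 1.0879 × 296.73 = 322.82 MPa
Soderberg: 1/n_f = τ_a/S_se + τ_m/S_sy = 245.69/374 + 322.82/593 = 0.65693 + 0.54438 = 1.2013
n_f = 1/1.2013 = 0.8324

0.832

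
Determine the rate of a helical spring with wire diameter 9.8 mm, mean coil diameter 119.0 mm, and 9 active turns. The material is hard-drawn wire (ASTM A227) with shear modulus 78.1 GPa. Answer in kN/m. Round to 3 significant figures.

5.94 kN/m

k = Gd⁴/(8D³N_a) = (78.1×10³ × 9.8⁴) / (8 × 119.0³ × 9)
  = 7.2037e+08 / 1.21331e+08 = 5.9372 N/mm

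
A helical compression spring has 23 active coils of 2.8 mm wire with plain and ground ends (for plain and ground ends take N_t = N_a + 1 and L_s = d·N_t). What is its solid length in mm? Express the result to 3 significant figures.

plain and ground ends: N_t = N_a + 1 = 23 + 1 = 24
L_s = d·N_t = 2.8 × 24 = 67.2 mm

67.2 mm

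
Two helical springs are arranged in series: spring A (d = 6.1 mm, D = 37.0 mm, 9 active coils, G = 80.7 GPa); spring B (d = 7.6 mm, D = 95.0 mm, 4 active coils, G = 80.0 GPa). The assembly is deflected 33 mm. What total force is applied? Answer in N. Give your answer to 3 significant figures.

244 N

k_A = Gd⁴/(8D³N_a) = (80.7×10³)(6.1⁴)/(8·37.0³·9) = 30.638 N/mm
k_B = Gd⁴/(8D³N_a) = (80.0×10³)(7.6⁴)/(8·95.0³·4) = 9.728 N/mm
Series: 1/k_eq = 1/30.638 + 1/9.728 = 0.13544; k_eq = 7.3836 N/mm
F = k_eq·δ = 7.3836·33 = 243.66 N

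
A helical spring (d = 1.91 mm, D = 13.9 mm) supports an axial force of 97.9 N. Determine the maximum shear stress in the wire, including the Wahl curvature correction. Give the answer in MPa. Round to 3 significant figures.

Spring index C = D/d = 13.9/1.91 = 7.2775
K_W = (4C−1)/(4C−4) + 0.615/C = 28.110/25.110 + 0.0845 = 1.2040
τ₀ = 8FD/(πd³) = 8·97.9·13.9/(π·1.91³) = 10886.5/21.89 = 497.32 MPa
τ_max = K·τ₀ = 1.2040 × 497.32 = 598.77 MPa

599 MPa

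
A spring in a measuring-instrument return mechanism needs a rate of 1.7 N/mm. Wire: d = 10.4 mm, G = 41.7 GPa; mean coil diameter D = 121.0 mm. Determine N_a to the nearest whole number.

20

N_a = Gd⁴/(8D³k) = (41.7×10³ × 10.4⁴)/(8 × 121.0³ × 1.7)
    = 4.87831e+08 / 2.40932e+07 = 20.25 → 20 coils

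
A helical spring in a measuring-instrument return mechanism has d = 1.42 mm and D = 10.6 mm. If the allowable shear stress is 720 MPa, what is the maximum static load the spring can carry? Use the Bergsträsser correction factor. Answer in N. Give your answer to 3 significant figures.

64.4 N

C = D/d = 10.6/1.42 = 7.4648
K_B = (4C+2)/(4C−3) = 31.859/26.859 = 1.1862
τ_max = K·8FD/(πd³) → F_max = τ_allow·πd³/(8DK)
F_max = 720·π·1.42³/(8·10.6·1.1862) = 6476.6/100.59 = 64.389 N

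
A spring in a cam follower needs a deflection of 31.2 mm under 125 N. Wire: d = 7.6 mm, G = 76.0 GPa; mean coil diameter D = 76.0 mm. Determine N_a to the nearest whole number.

18

Required rate k = F/δ = 125/31.2 = 4.0064 N/mm
N_a = Gd⁴/(8D³k) = (76.0×10³ × 7.6⁴)/(8 × 76.0³ × 4.0064)
    = 2.53553e+08 / 1.40697e+07 = 18.02 → 18 coils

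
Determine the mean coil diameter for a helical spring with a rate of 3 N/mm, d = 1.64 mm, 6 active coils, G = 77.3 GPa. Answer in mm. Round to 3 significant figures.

D = (Gd⁴/(8N_a·k))^(1/3) = (77.3×10³·1.64⁴/(8·6·3))^(1/3)
  = (3883.22)^(1/3) = 15.7180 mm

15.7 mm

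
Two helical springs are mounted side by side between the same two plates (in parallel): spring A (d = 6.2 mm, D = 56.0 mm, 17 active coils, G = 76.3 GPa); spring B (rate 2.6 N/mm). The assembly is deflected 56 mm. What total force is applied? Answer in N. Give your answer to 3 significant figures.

k_A = Gd⁴/(8D³N_a) = (76.3×10³)(6.2⁴)/(8·56.0³·17) = 4.7205 N/mm
Parallel: k_eq = 4.7205 + 2.6 = 7.3205 N/mm
F = k_eq·δ = 7.3205·56 = 409.95 N

410 N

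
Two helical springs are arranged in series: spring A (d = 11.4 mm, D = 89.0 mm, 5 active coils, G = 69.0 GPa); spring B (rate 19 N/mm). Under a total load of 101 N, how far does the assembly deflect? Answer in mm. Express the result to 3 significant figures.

7.76 mm

k_A = Gd⁴/(8D³N_a) = (69.0×10³)(11.4⁴)/(8·89.0³·5) = 41.327 N/mm
Series: 1/k_eq = 1/41.327 + 1/19 = 0.076829; k_eq = 13.016 N/mm
δ = F/k_eq = 101/13.016 = 7.7597 mm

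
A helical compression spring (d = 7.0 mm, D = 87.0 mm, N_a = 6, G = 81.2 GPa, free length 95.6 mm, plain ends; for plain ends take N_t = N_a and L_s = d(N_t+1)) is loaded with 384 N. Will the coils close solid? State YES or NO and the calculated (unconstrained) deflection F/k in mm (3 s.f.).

k = Gd⁴/(8D³N_a) = (81.2×10³)(7.0⁴)/(8·87.0³·6) = 6.1681 N/mm
N_t = 6; L_s = 7.0·7 = 49 mm; δ_solid = L₀ − L_s = 95.6 − 49 = 46.6 mm
δ = F/k = 384/6.1681 = 62.256 mm
δ ≥ δ_solid → spring goes solid

YES, δ = 62.3 mm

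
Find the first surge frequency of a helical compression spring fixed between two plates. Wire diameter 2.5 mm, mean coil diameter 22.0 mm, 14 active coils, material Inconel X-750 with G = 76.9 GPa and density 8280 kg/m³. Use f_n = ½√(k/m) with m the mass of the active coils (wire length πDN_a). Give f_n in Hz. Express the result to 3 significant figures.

k = Gd⁴/(8D³N_a) = (76.9×10³)(2.5⁴)/(8·22.0³·14) = 2.5188 N/mm = 2518.8 N/m
Wire length L = πDN_a = π·22.0·14 = 967.61 mm
m = ρ·(πd²/4)·L = 8280 × 4.9087×10⁻⁶ m² × 0.96761 m = 0.039328 kg
f_n = ½√(k/m) = 0.5·√(2518.8/0.039328) = 0.5·√(64047) = 126.54 Hz

127 Hz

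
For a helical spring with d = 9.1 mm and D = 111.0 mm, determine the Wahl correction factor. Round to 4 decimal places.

C = D/d = 111.0/9.1 = 12.1978
K_W = (4C−1)/(4C−4) + 0.615/C = 47.791/44.791 + 0.0504 = 1.1174

1.1174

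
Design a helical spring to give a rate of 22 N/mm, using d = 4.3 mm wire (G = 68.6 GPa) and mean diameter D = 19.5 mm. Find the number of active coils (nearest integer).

N_a = Gd⁴/(8D³k) = (68.6×10³ × 4.3⁴)/(8 × 19.5³ × 22)
    = 2.3453e+07 / 1.30502e+06 = 17.97 → 18 coils

18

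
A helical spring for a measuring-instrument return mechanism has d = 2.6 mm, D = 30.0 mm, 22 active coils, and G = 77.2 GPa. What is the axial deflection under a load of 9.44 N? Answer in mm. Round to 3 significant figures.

k = Gd⁴/(8D³N_a) = (77.2×10³)(2.6⁴)/(8·30.0³·22) = 0.74239 N/mm
δ = F/k = 9.44 / 0.74239 = 12.716 mm

12.7 mm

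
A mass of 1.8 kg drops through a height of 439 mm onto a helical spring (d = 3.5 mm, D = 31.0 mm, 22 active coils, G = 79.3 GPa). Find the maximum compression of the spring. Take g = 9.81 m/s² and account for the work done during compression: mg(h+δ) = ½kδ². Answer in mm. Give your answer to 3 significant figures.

90.8 mm

k = Gd⁴/(8D³N_a) = (79.3×10³)(3.5⁴)/(8·31.0³·22) = 2.2696 N/mm
W = mg = 1.8 × 9.81 = 17.658 N
½kδ² − Wδ − Wh = 0 → δ = (W + √(W² + 2kWh))/k
δ = (17.658 + √(311.8 + 35187.1))/2.2696 = (17.658 + 188.41)/2.2696 = 90.796 mm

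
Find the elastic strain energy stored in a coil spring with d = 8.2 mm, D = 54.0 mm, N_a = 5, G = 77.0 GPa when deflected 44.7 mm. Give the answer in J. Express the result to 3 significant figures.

55.2 J

k = Gd⁴/(8D³N_a) = (77.0×10³)(8.2⁴)/(8·54.0³·5) = 55.272 N/mm
U = ½kδ² = 0.5 × 55.272 × 44.7² = 55219 N·mm = 55.219 J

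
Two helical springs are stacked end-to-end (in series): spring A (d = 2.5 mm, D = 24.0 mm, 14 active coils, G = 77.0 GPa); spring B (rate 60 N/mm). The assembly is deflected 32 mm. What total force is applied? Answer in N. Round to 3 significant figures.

k_A = Gd⁴/(8D³N_a) = (77.0×10³)(2.5⁴)/(8·24.0³·14) = 1.9427 N/mm
Series: 1/k_eq = 1/1.9427 + 1/60 = 0.53142; k_eq = 1.8817 N/mm
F = k_eq·δ = 1.8817·32 = 60.216 N

60.2 N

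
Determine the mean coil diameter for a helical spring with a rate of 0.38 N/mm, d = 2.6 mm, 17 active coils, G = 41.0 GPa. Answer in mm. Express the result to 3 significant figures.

D = (Gd⁴/(8N_a·k))^(1/3) = (41.0×10³·2.6⁴/(8·17·0.38))^(1/3)
  = (36253.9)^(1/3) = 33.0967 mm

33.1 mm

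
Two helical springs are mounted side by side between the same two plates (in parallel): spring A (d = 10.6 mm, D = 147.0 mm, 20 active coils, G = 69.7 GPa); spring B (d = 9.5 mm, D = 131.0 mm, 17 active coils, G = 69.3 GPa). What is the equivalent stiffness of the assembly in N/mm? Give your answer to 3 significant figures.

3.58 N/mm

k_A = Gd⁴/(8D³N_a) = (69.7×10³)(10.6⁴)/(8·147.0³·20) = 1.7313 N/mm
k_B = Gd⁴/(8D³N_a) = (69.3×10³)(9.5⁴)/(8·131.0³·17) = 1.8462 N/mm
Parallel: k_eq = 1.7313 + 1.8462 = 3.5775 N/mm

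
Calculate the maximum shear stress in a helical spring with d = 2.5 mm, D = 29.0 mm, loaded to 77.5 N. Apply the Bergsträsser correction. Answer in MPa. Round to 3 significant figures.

408 MPa

Spring index C = D/d = 29.0/2.5 = 11.6000
K_B = (4C+2)/(4C−3) = 48.400/43.400 = 1.1152
τ₀ = 8FD/(πd³) = 8·77.5·29.0/(π·2.5³) = 17980/49.087 = 366.29 MPa
τ_max = K·τ₀ = 1.1152 × 366.29 = 408.48 MPa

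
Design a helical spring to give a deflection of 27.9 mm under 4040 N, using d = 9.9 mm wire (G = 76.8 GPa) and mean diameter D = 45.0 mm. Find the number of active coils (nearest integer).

Required rate k = F/δ = 4040/27.9 = 144.8 N/mm
N_a = Gd⁴/(8D³k) = (76.8×10³ × 9.9⁴)/(8 × 45.0³ × 144.8)
    = 7.37738e+08 / 1.05561e+08 = 6.989 → 7 coils

7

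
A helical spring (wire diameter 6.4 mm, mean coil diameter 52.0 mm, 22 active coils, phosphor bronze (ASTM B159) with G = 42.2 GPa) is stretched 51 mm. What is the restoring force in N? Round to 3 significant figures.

146 N

k = Gd⁴/(8D³N_a) = (42.2×10³)(6.4⁴)/(8·52.0³·22) = 2.8609 N/mm
F = k·δ = 2.8609 × 51 = 145.91 N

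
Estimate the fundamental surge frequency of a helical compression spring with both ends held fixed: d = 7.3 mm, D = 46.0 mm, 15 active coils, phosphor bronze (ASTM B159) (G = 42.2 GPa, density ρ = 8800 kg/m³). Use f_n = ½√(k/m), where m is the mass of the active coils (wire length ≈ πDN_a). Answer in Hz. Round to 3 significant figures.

56.7 Hz

k = Gd⁴/(8D³N_a) = (42.2×10³)(7.3⁴)/(8·46.0³·15) = 10.26 N/mm = 10260 N/m
Wire length L = πDN_a = π·46.0·15 = 2167.7 mm
m = ρ·(πd²/4)·L = 8800 × 41.854×10⁻⁶ m² × 2.1677 m = 0.79839 kg
f_n = ½√(k/m) = 0.5·√(10260/0.79839) = 0.5·√(12851) = 56.681 Hz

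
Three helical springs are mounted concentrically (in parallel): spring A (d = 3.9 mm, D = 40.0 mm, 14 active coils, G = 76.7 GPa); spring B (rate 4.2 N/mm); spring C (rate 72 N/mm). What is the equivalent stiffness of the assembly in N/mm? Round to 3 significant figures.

k_A = Gd⁴/(8D³N_a) = (76.7×10³)(3.9⁴)/(8·40.0³·14) = 2.4755 N/mm
Parallel: k_eq = 2.4755 + 4.2 + 72 = 78.675 N/mm

78.7 N/mm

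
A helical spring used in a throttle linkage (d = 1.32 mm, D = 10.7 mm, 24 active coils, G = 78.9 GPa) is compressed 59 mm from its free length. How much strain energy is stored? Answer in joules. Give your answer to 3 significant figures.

1.77 J

k = Gd⁴/(8D³N_a) = (78.9×10³)(1.32⁴)/(8·10.7³·24) = 1.0184 N/mm
U = ½kδ² = 0.5 × 1.0184 × 59² = 1772.5 N·mm = 1.7725 J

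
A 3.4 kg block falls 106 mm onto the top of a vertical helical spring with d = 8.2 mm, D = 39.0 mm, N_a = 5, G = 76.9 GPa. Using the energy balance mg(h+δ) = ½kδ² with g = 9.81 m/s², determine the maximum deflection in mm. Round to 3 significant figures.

7.18 mm

k = Gd⁴/(8D³N_a) = (76.9×10³)(8.2⁴)/(8·39.0³·5) = 146.53 N/mm
W = mg = 3.4 × 9.81 = 33.354 N
½kδ² − Wδ − Wh = 0 → δ = (W + √(W² + 2kWh))/k
δ = (33.354 + √(1112.5 + 1.03612e+06))/146.53 = (33.354 + 1018.4)/146.53 = 7.178 mm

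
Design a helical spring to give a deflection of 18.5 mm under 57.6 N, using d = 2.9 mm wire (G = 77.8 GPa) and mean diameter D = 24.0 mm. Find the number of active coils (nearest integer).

Required rate k = F/δ = 57.6/18.5 = 3.1135 N/mm
N_a = Gd⁴/(8D³k) = (77.8×10³ × 2.9⁴)/(8 × 24.0³ × 3.1135)
    = 5.50265e+06 / 344330 = 15.98 → 16 coils

16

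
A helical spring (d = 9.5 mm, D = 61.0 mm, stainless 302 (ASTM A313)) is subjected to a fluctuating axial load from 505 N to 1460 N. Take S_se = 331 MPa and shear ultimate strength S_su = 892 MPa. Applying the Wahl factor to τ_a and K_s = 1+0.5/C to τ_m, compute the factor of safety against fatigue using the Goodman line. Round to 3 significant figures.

1.86

C = D/d = 61.0/9.5 = 6.4211; K_W = (4C−1)/(4C−4)+0.615/C = 1.2341; K_s = 1+0.5/C = 1.0779
F_a = (F_max−F_min)/2 = 477.5 N; F_m = (F_max+F_min)/2 = 982.5 N
τ_a = K_W·8F_aD/(πd³) = 1.2341 × 86.511 = 106.77 MPa
τ_m = K_s·8F_mD/(πd³) = 1.0779 × 178 = 191.87 MPa
Goodman: 1/n_f = τ_a/S_se + τ_m/S_su = 106.77/331 + 191.87/892 = 0.32256 + 0.21510 = 0.53765
n_f = 1/0.53765 = 1.86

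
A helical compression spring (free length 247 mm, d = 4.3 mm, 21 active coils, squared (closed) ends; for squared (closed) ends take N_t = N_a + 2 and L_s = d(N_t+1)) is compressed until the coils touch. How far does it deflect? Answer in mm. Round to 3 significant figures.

N_t = 23; L_s = 4.3·24 = 103.2 mm
δ_solid = L₀ − L_s = 247 − 103.2 = 143.8 mm

144 mm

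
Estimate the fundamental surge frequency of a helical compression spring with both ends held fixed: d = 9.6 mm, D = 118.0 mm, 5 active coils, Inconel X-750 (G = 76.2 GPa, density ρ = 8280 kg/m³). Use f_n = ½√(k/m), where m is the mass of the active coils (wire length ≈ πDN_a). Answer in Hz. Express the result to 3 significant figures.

47.1 Hz

k = Gd⁴/(8D³N_a) = (76.2×10³)(9.6⁴)/(8·118.0³·5) = 9.8477 N/mm = 9847.7 N/m
Wire length L = πDN_a = π·118.0·5 = 1853.5 mm
m = ρ·(πd²/4)·L = 8280 × 72.382×10⁻⁶ m² × 1.8535 m = 1.1109 kg
f_n = ½√(k/m) = 0.5·√(9847.7/1.1109) = 0.5·√(8864.8) = 47.077 Hz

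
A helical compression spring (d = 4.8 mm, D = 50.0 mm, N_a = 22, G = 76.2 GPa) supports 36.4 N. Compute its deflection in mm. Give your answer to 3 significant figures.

19.8 mm

k = Gd⁴/(8D³N_a) = (76.2×10³)(4.8⁴)/(8·50.0³·22) = 1.8386 N/mm
δ = F/k = 36.4 / 1.8386 = 19.797 mm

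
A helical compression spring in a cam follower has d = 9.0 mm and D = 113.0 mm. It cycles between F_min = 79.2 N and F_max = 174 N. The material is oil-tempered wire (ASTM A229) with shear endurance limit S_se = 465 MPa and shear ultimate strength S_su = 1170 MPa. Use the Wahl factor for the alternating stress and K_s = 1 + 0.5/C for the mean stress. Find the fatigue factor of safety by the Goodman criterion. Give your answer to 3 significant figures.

11.2

C = D/d = 113.0/9.0 = 12.5556; K_W = (4C−1)/(4C−4)+0.615/C = 1.1139; K_s = 1+0.5/C = 1.0398
F_a = (F_max−F_min)/2 = 47.4 N; F_m = (F_max+F_min)/2 = 126.6 N
τ_a = K_W·8F_aD/(πd³) = 1.1139 × 18.71 = 20.841 MPa
τ_m = K_s·8F_mD/(πd³) = 1.0398 × 49.972 = 51.962 MPa
Goodman: 1/n_f = τ_a/S_se + τ_m/S_su = 20.841/465 + 51.962/1170 = 0.04482 + 0.04441 = 0.08923
n_f = 1/0.08923 = 11.21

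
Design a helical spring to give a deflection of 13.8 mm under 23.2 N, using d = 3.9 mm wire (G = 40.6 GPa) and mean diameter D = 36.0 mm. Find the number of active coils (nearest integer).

Required rate k = F/δ = 23.2/13.8 = 1.6812 N/mm
N_a = Gd⁴/(8D³k) = (40.6×10³ × 3.9⁴)/(8 × 36.0³ × 1.6812)
    = 9.39257e+06 / 627489 = 14.97 → 15 coils

15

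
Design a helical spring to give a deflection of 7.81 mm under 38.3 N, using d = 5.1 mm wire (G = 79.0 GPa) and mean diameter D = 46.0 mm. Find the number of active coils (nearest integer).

14

Required rate k = F/δ = 38.3/7.81 = 4.904 N/mm
N_a = Gd⁴/(8D³k) = (79.0×10³ × 5.1⁴)/(8 × 46.0³ × 4.904)
    = 5.34451e+07 / 3.81866e+06 = 14 → 14 coils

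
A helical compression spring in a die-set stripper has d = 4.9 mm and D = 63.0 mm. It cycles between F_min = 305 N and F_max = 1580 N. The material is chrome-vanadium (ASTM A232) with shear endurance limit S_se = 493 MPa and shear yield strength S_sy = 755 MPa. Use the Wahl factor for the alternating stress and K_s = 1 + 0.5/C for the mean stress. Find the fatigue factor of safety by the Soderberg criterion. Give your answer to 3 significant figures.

0.268

C = D/d = 63.0/4.9 = 12.8571; K_W = (4C−1)/(4C−4)+0.615/C = 1.1111; K_s = 1+0.5/C = 1.0389
F_a = (F_max−F_min)/2 = 637.5 N; F_m = (F_max+F_min)/2 = 942.5 N
τ_a = K_W·8F_aD/(πd³) = 1.1111 × 869.31 = 965.87 MPa
τ_m = K_s·8F_mD/(πd³) = 1.0389 × 1285.2 = 1335.2 MPa
Soderberg: 1/n_f = τ_a/S_se + τ_m/S_sy = 965.87/493 + 1335.2/755 = 1.95918 + 1.76846 = 3.7276
n_f = 1/3.7276 = 0.2683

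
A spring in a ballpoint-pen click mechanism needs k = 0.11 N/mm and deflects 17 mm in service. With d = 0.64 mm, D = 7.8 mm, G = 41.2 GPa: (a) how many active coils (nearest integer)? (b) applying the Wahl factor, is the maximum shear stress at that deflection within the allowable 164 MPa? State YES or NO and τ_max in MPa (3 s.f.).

(a) 17 coils; (b) YES, τ_max = 154 MPa

N_a = Gd⁴/(8D³k) = (41.2×10³)(0.64⁴)/(8·7.8³·0.11) = 16.55 → N_a = 17
Actual rate k = Gd⁴/(8D³·17) = 0.1071 N/mm
Working load F = kδ = 0.1071·17 = 1.8207 N
C = 7.8/0.64 = 12.1875; K_W = (4C−1)/(4C−4)+0.615/C = 1.1175
τ_max = K_W·8FD/(πd³) = 1.1175·137.96 = 154.17 MPa
τ_max ≤ 164 MPa → acceptable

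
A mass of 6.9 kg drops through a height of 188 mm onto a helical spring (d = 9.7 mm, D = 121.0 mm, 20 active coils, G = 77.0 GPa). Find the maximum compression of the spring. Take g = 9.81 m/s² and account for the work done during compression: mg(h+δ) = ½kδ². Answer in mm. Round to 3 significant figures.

k = Gd⁴/(8D³N_a) = (77.0×10³)(9.7⁴)/(8·121.0³·20) = 2.4049 N/mm
W = mg = 6.9 × 9.81 = 67.689 N
½kδ² − Wδ − Wh = 0 → δ = (W + √(W² + 2kWh))/k
δ = (67.689 + √(4581.8 + 61207.9))/2.4049 = (67.689 + 256.5)/2.4049 = 134.8 mm

135 mm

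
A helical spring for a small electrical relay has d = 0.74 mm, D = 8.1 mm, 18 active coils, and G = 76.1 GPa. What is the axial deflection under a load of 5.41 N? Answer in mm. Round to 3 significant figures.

18.1 mm

k = Gd⁴/(8D³N_a) = (76.1×10³)(0.74⁴)/(8·8.1³·18) = 0.29819 N/mm
δ = F/k = 5.41 / 0.29819 = 18.143 mm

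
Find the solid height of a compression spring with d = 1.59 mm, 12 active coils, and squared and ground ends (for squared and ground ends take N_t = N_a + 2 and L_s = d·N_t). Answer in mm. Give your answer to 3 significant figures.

squared and ground ends: N_t = N_a + 2 = 12 + 2 = 14
L_s = d·N_t = 1.59 × 14 = 22.26 mm

22.3 mm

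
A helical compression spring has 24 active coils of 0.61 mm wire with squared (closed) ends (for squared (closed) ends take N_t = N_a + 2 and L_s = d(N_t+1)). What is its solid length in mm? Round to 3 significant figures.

16.5 mm

squared (closed) ends: N_t = N_a + 2 = 24 + 2 = 26
L_s = d·(N_t+1) = 0.61 × 27 = 16.47 mm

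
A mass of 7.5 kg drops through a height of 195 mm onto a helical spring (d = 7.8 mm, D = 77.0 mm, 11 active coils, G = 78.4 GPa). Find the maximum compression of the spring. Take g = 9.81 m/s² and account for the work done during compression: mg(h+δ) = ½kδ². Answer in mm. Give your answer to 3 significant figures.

k = Gd⁴/(8D³N_a) = (78.4×10³)(7.8⁴)/(8·77.0³·11) = 7.2234 N/mm
W = mg = 7.5 × 9.81 = 73.575 N
½kδ² − Wδ − Wh = 0 → δ = (W + √(W² + 2kWh))/k
δ = (73.575 + √(5413.3 + 207269))/7.2234 = (73.575 + 461.17)/7.2234 = 74.031 mm

74.0 mm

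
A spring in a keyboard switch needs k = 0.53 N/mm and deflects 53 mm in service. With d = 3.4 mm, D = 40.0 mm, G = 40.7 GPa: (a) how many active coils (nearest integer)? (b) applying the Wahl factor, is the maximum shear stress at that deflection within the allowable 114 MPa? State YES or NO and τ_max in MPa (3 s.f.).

N_a = Gd⁴/(8D³k) = (40.7×10³)(3.4⁴)/(8·40.0³·0.53) = 20.04 → N_a = 20
Actual rate k = Gd⁴/(8D³·20) = 0.53114 N/mm
Working load F = kδ = 0.53114·53 = 28.15 N
C = 40.0/3.4 = 11.7647; K_W = (4C−1)/(4C−4)+0.615/C = 1.1219
τ_max = K_W·8FD/(πd³) = 1.1219·72.954 = 81.851 MPa
τ_max ≤ 114 MPa → acceptable

(a) 20 coils; (b) YES, τ_max = 81.9 MPa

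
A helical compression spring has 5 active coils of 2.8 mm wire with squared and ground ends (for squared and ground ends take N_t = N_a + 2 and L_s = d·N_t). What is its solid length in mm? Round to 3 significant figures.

19.6 mm

squared and ground ends: N_t = N_a + 2 = 5 + 2 = 7
L_s = d·N_t = 2.8 × 7 = 19.6 mm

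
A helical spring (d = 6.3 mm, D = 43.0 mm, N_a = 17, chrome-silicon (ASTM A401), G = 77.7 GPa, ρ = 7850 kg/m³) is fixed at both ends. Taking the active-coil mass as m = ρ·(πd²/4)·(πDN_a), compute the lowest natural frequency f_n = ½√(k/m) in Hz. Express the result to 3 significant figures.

71.0 Hz

k = Gd⁴/(8D³N_a) = (77.7×10³)(6.3⁴)/(8·43.0³·17) = 11.32 N/mm = 11320 N/m
Wire length L = πDN_a = π·43.0·17 = 2296.5 mm
m = ρ·(πd²/4)·L = 7850 × 31.172×10⁻⁶ m² × 2.2965 m = 0.56196 kg
f_n = ½√(k/m) = 0.5·√(11320/0.56196) = 0.5·√(20143) = 70.964 Hz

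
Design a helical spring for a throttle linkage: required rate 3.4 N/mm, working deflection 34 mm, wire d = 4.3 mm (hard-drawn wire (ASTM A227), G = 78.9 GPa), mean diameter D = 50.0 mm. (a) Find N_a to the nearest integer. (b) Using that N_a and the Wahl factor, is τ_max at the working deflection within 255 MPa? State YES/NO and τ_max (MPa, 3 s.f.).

(a) 8 coils; (b) YES, τ_max = 206 MPa

N_a = Gd⁴/(8D³k) = (78.9×10³)(4.3⁴)/(8·50.0³·3.4) = 7.934 → N_a = 8
Actual rate k = Gd⁴/(8D³·8) = 3.3718 N/mm
Working load F = kδ = 3.3718·34 = 114.64 N
C = 50.0/4.3 = 11.6279; K_W = (4C−1)/(4C−4)+0.615/C = 1.1235
τ_max = K_W·8FD/(πd³) = 1.1235·183.59 = 206.25 MPa
τ_max ≤ 255 MPa → acceptable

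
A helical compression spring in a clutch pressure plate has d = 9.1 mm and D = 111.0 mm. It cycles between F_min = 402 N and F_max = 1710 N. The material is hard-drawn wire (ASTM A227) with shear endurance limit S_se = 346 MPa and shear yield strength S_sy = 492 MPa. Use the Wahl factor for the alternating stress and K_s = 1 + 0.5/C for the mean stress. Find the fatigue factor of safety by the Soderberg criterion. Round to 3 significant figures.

C = D/d = 111.0/9.1 = 12.1978; K_W = (4C−1)/(4C−4)+0.615/C = 1.1174; K_s = 1+0.5/C = 1.0410
F_a = (F_max−F_min)/2 = 654 N; F_m = (F_max+F_min)/2 = 1056 N
τ_a = K_W·8F_aD/(πd³) = 1.1174 × 245.31 = 274.11 MPa
τ_m = K_s·8F_mD/(πd³) = 1.0410 × 396.1 = 412.33 MPa
Soderberg: 1/n_f = τ_a/S_se + τ_m/S_sy = 274.11/346 + 412.33/492 = 0.79222 + 0.83808 = 1.6303
n_f = 1/1.6303 = 0.6134

0.613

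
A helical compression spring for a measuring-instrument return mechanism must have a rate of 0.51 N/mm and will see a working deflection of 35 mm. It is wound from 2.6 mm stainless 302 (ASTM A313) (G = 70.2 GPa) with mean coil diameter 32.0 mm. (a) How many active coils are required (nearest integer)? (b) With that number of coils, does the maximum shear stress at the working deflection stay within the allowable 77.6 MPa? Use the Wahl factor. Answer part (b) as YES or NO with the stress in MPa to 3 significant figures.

N_a = Gd⁴/(8D³k) = (70.2×10³)(2.6⁴)/(8·32.0³·0.51) = 23.99 → N_a = 24
Actual rate k = Gd⁴/(8D³·24) = 0.50989 N/mm
Working load F = kδ = 0.50989·35 = 17.846 N
C = 32.0/2.6 = 12.3077; K_W = (4C−1)/(4C−4)+0.615/C = 1.1163
τ_max = K_W·8FD/(πd³) = 1.1163·82.74 = 92.363 MPa
τ_max > 77.6 MPa → exceeds allowable

(a) 24 coils; (b) NO, τ_max = 92.4 MPa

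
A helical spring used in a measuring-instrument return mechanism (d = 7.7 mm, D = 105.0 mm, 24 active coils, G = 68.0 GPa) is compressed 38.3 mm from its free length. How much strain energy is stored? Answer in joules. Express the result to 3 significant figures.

0.789 J

k = Gd⁴/(8D³N_a) = (68.0×10³)(7.7⁴)/(8·105.0³·24) = 1.0755 N/mm
U = ½kδ² = 0.5 × 1.0755 × 38.3² = 788.81 N·mm = 0.78881 J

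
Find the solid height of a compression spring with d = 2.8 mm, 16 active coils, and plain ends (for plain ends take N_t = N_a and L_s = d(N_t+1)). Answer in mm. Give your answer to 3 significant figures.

47.6 mm

plain ends: N_t = N_a = 16
L_s = d·(N_t+1) = 2.8 × 17 = 47.6 mm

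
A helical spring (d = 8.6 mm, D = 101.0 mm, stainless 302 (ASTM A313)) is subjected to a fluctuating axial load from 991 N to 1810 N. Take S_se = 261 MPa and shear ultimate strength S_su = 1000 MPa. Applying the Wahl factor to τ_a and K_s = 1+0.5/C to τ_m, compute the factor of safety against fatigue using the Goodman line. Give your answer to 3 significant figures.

0.768

C = D/d = 101.0/8.6 = 11.7442; K_W = (4C−1)/(4C−4)+0.615/C = 1.1222; K_s = 1+0.5/C = 1.0426
F_a = (F_max−F_min)/2 = 409.5 N; F_m = (F_max+F_min)/2 = 1400.5 N
τ_a = K_W·8F_aD/(πd³) = 1.1222 × 165.58 = 185.81 MPa
τ_m = K_s·8F_mD/(πd³) = 1.0426 × 566.3 = 590.41 MPa
Goodman: 1/n_f = τ_a/S_se + τ_m/S_su = 185.81/261 + 590.41/1000 = 0.71193 + 0.59041 = 1.3023
n_f = 1/1.3023 = 0.7678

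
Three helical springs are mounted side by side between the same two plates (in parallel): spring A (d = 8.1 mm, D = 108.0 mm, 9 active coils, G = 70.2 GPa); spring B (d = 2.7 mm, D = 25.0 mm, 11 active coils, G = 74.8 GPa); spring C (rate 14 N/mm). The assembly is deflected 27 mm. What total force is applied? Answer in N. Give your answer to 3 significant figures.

k_A = Gd⁴/(8D³N_a) = (70.2×10³)(8.1⁴)/(8·108.0³·9) = 3.3318 N/mm
k_B = Gd⁴/(8D³N_a) = (74.8×10³)(2.7⁴)/(8·25.0³·11) = 2.891 N/mm
Parallel: k_eq = 3.3318 + 2.891 + 14 = 20.223 N/mm
F = k_eq·δ = 20.223·27 = 546.02 N

546 N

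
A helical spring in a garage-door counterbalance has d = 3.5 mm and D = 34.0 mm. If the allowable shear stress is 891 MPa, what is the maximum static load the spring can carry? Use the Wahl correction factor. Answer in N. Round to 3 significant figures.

384 N

C = D/d = 34.0/3.5 = 9.7143
K_W = (4C−1)/(4C−4) + 0.615/C = 37.857/34.857 + 0.0633 = 1.1494
τ_max = K·8FD/(πd³) → F_max = τ_allow·πd³/(8DK)
F_max = 891·π·3.5³/(8·34.0·1.1494) = 1.2001e+05/312.63 = 383.89 N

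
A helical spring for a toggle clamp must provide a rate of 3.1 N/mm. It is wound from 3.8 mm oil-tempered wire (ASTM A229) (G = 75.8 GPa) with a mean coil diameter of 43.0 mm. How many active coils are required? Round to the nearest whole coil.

8

N_a = Gd⁴/(8D³k) = (75.8×10³ × 3.8⁴)/(8 × 43.0³ × 3.1)
    = 1.58053e+07 / 1.97177e+06 = 8.016 → 8 coils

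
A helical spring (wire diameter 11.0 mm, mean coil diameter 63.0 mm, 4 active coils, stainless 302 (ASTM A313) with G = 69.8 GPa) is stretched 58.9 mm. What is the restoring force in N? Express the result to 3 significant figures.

k = Gd⁴/(8D³N_a) = (69.8×10³)(11.0⁴)/(8·63.0³·4) = 127.72 N/mm
F = k·δ = 127.72 × 58.9 = 7522.6 N

7520 N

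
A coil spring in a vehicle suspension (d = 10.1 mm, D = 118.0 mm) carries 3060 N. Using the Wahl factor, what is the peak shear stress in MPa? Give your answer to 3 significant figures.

1000 MPa

Spring index C = D/d = 118.0/10.1 = 11.6832
K_W = (4C−1)/(4C−4) + 0.615/C = 45.733/42.733 + 0.0526 = 1.1228
τ₀ = 8FD/(πd³) = 8·3060·118.0/(π·10.1³) = 2.88864e+06/3236.8 = 892.44 MPa
τ_max = K·τ₀ = 1.1228 × 892.44 = 1002.1 MPa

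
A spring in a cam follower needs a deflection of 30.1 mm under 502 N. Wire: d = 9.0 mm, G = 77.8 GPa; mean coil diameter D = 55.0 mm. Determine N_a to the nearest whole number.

Required rate k = F/δ = 502/30.1 = 16.678 N/mm
N_a = Gd⁴/(8D³k) = (77.8×10³ × 9.0⁴)/(8 × 55.0³ × 16.678)
    = 5.10446e+08 / 2.21981e+07 = 23 → 23 coils

23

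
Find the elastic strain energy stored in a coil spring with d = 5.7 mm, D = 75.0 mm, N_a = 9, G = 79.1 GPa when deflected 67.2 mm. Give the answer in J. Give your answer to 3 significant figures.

k = Gd⁴/(8D³N_a) = (79.1×10³)(5.7⁴)/(8·75.0³·9) = 2.7489 N/mm
U = ½kδ² = 0.5 × 2.7489 × 67.2² = 6206.8 N·mm = 6.2068 J

6.21 J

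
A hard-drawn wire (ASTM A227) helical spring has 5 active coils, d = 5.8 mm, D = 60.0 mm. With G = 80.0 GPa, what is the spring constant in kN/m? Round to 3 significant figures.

k = Gd⁴/(8D³N_a) = (80.0×10³ × 5.8⁴) / (8 × 60.0³ × 5)
  = 9.0532e+07 / 8.64e+06 = 10.478 N/mm

10.5 kN/m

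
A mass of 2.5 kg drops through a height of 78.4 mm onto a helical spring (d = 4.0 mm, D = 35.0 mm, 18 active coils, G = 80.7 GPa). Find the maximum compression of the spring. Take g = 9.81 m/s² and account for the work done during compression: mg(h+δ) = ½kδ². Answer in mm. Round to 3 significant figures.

42.0 mm

k = Gd⁴/(8D³N_a) = (80.7×10³)(4.0⁴)/(8·35.0³·18) = 3.3462 N/mm
W = mg = 2.5 × 9.81 = 24.525 N
½kδ² − Wδ − Wh = 0 → δ = (W + √(W² + 2kWh))/k
δ = (24.525 + √(601.48 + 12867.7))/3.3462 = (24.525 + 116.06)/3.3462 = 42.013 mm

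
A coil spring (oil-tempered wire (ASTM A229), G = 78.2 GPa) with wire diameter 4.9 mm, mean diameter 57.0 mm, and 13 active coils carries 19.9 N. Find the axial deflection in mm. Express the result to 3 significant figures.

8.50 mm

k = Gd⁴/(8D³N_a) = (78.2×10³)(4.9⁴)/(8·57.0³·13) = 2.3406 N/mm
δ = F/k = 19.9 / 2.3406 = 8.502 mm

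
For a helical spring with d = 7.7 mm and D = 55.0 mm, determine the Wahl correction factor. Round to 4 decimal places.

C = D/d = 55.0/7.7 = 7.1429
K_W = (4C−1)/(4C−4) + 0.615/C = 27.571/24.571 + 0.0861 = 1.2082

1.2082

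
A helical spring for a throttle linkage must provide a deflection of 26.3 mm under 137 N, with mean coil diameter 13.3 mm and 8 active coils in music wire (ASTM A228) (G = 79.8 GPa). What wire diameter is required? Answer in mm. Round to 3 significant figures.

Required rate k = F/δ = 137/26.3 = 5.2091 N/mm
d = (8D³N_a·k / G)^(1/4) = (8·13.3³·8·5.2091 / (79.8×10³))^0.25
  = (9.8287)^0.25 = 1.7706 mm

1.77 mm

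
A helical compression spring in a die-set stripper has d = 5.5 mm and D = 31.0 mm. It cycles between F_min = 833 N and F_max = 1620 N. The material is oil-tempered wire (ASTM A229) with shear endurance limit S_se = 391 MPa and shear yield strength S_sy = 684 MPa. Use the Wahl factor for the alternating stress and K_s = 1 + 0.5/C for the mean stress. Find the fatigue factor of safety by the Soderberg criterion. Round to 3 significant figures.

0.652

C = D/d = 31.0/5.5 = 5.6364; K_W = (4C−1)/(4C−4)+0.615/C = 1.2709; K_s = 1+0.5/C = 1.0887
F_a = (F_max−F_min)/2 = 393.5 N; F_m = (F_max+F_min)/2 = 1226.5 N
τ_a = K_W·8F_aD/(πd³) = 1.2709 × 186.71 = 237.28 MPa
τ_m = K_s·8F_mD/(πd³) = 1.0887 × 581.94 = 633.57 MPa
Soderberg: 1/n_f = τ_a/S_se + τ_m/S_sy = 237.28/391 + 633.57/684 = 0.60686 + 0.92627 = 1.5331
n_f = 1/1.5331 = 0.6523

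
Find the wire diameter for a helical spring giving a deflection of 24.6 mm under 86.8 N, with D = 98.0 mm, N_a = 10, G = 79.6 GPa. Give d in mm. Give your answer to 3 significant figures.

7.60 mm

Required rate k = F/δ = 86.8/24.6 = 3.5285 N/mm
d = (8D³N_a·k / G)^(1/4) = (8·98.0³·10·3.5285 / (79.6×10³))^0.25
  = (3337.6)^0.25 = 7.6008 mm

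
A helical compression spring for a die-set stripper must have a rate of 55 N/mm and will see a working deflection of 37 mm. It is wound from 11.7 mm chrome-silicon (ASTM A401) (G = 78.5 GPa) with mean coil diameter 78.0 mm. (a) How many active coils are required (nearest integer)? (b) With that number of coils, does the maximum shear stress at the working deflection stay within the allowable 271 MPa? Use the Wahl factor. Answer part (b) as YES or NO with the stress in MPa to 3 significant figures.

N_a = Gd⁴/(8D³k) = (78.5×10³)(11.7⁴)/(8·78.0³·55) = 7.045 → N_a = 7
Actual rate k = Gd⁴/(8D³·7) = 55.353 N/mm
Working load F = kδ = 55.353·37 = 2048.1 N
C = 78.0/11.7 = 6.6667; K_W = (4C−1)/(4C−4)+0.615/C = 1.2246
τ_max = K_W·8FD/(πd³) = 1.2246·253.99 = 311.04 MPa
τ_max > 271 MPa → exceeds allowable

(a) 7 coils; (b) NO, τ_max = 311 MPa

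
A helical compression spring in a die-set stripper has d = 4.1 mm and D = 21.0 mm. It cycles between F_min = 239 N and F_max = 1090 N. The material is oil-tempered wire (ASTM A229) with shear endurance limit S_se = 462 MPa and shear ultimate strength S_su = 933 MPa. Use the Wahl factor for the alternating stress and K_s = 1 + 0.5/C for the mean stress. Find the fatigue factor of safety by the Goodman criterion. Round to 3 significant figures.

0.651

C = D/d = 21.0/4.1 = 5.1220; K_W = (4C−1)/(4C−4)+0.615/C = 1.3020; K_s = 1+0.5/C = 1.0976
F_a = (F_max−F_min)/2 = 425.5 N; F_m = (F_max+F_min)/2 = 664.5 N
τ_a = K_W·8F_aD/(πd³) = 1.3020 × 330.15 = 429.86 MPa
τ_m = K_s·8F_mD/(πd³) = 1.0976 × 515.59 = 565.92 MPa
Goodman: 1/n_f = τ_a/S_se + τ_m/S_su = 429.86/462 + 565.92/933 = 0.93043 + 0.60656 = 1.537
n_f = 1/1.537 = 0.6506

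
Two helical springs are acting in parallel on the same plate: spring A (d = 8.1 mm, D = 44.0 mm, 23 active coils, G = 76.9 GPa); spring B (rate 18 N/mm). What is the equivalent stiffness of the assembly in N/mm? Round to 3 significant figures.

39.1 N/mm

k_A = Gd⁴/(8D³N_a) = (76.9×10³)(8.1⁴)/(8·44.0³·23) = 21.12 N/mm
Parallel: k_eq = 21.12 + 18 = 39.12 N/mm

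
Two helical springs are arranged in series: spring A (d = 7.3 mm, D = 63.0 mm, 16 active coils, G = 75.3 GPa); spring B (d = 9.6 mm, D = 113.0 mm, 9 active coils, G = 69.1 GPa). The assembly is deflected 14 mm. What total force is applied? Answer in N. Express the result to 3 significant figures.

k_A = Gd⁴/(8D³N_a) = (75.3×10³)(7.3⁴)/(8·63.0³·16) = 6.6812 N/mm
k_B = Gd⁴/(8D³N_a) = (69.1×10³)(9.6⁴)/(8·113.0³·9) = 5.6493 N/mm
Series: 1/k_eq = 1/6.6812 + 1/5.6493 = 0.32669; k_eq = 3.061 N/mm
F = k_eq·δ = 3.061·14 = 42.855 N

42.9 N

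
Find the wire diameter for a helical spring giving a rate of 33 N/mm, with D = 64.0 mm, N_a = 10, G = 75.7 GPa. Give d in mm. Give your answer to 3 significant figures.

9.78 mm

d = (8D³N_a·k / G)^(1/4) = (8·64.0³·10·33 / (75.7×10³))^0.25
  = (9142.1)^0.25 = 9.7783 mm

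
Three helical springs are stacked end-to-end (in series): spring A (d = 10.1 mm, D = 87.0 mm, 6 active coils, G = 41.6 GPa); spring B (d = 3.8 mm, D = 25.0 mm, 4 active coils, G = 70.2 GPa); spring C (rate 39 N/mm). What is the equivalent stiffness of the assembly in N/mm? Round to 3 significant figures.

k_A = Gd⁴/(8D³N_a) = (41.6×10³)(10.1⁴)/(8·87.0³·6) = 13.696 N/mm
k_B = Gd⁴/(8D³N_a) = (70.2×10³)(3.8⁴)/(8·25.0³·4) = 29.275 N/mm
Series: 1/k_eq = 1/13.696 + 1/29.275 + 1/39 = 0.13282; k_eq = 7.5292 N/mm

7.53 N/mm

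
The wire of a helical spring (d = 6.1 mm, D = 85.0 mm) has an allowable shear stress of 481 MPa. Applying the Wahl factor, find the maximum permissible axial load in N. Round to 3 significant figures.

C = D/d = 85.0/6.1 = 13.9344
K_W = (4C−1)/(4C−4) + 0.615/C = 54.738/51.738 + 0.0441 = 1.1021
τ_max = K·8FD/(πd³) → F_max = τ_allow·πd³/(8DK)
F_max = 481·π·6.1³/(8·85.0·1.1021) = 3.4299e+05/749.44 = 457.66 N

458 N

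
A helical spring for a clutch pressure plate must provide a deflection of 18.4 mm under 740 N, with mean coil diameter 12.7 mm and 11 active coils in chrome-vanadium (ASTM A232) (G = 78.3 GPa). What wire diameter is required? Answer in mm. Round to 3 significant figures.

Required rate k = F/δ = 740/18.4 = 40.217 N/mm
d = (8D³N_a·k / G)^(1/4) = (8·12.7³·11·40.217 / (78.3×10³))^0.25
  = (92.586)^0.25 = 3.1020 mm

3.10 mm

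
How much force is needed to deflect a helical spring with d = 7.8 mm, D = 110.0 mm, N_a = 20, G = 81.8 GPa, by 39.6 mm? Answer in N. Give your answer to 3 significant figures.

56.3 N

k = Gd⁴/(8D³N_a) = (81.8×10³)(7.8⁴)/(8·110.0³·20) = 1.4218 N/mm
F = k·δ = 1.4218 × 39.6 = 56.303 N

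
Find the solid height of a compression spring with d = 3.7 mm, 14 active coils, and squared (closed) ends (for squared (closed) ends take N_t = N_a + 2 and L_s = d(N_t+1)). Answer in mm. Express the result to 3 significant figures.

squared (closed) ends: N_t = N_a + 2 = 14 + 2 = 16
L_s = d·(N_t+1) = 3.7 × 17 = 62.9 mm

62.9 mm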